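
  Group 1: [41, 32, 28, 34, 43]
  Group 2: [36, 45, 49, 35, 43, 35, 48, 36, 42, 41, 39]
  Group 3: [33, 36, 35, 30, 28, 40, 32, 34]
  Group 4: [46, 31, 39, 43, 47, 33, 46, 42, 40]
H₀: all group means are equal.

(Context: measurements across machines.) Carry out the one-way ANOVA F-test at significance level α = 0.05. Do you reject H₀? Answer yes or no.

Group means [35.60, 40.82, 33.50, 40.78], grand mean 38.242
SSB = Σnᵢ(x̄ᵢ−x̄)² = 345.669; SSW = ΣΣ(x−x̄ᵢ)² = 772.392
MSB = 345.669/3 = 115.2229; MSW = 772.392/29 = 26.6342
F = MSB/MSW = 4.3261
df = (3, 29)
p-value (upper-tail) = 0.01226
At α=0.05: p < α → reject H₀

reject H₀: yes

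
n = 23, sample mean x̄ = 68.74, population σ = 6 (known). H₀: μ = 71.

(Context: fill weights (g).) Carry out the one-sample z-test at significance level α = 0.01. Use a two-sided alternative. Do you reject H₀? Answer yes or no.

reject H₀: no

SE = σ/√n = 6/√23 = 1.2511
z = (x̄−μ₀)/SE = (68.74−71)/1.2511 = -1.8064
p-value (two-sided) = 0.07085
At α=0.01: p ≥ α → fail to reject H₀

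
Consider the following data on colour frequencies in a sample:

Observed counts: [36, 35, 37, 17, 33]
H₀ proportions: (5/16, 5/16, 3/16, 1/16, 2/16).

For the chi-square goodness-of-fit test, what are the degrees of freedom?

degrees of freedom = 4

df = k − 1 = 5 − 1 = 4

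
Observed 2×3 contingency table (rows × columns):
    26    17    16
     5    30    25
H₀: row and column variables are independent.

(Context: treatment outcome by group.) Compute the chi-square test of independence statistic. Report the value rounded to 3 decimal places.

test statistic = 19.790

Row totals [59, 60], col totals [31, 47, 41], n=119
χ² = (26−15.37)²/15.37 + (17−23.30)²/23.30 + (16−20.33)²/20.33 + (5−15.63)²/15.63 + (30−23.70)²/23.70 + (25−20.67)²/20.67 = 19.7902
df = 2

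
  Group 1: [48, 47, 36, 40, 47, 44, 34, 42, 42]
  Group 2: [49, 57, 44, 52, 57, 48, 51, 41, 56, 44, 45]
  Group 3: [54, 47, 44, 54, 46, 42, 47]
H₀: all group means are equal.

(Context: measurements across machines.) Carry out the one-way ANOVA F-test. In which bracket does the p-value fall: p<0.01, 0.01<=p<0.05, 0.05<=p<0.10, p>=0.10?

p-value bracket: 0.01<=p<0.05

Group means [42.22, 49.45, 47.71], grand mean 46.593
SSB = Σnᵢ(x̄ᵢ−x̄)² = 270.807; SSW = ΣΣ(x−x̄ᵢ)² = 641.711
MSB = 270.807/2 = 135.4036; MSW = 641.711/24 = 26.7380
F = MSB/MSW = 5.0641
df = (2, 24)
p-value (upper-tail) = 0.01463
→ bracket: 0.01<=p<0.05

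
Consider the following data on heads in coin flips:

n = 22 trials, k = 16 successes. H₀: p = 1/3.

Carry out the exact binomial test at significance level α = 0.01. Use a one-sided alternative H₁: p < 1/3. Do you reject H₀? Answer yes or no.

Exact binomial: n=22, k=16, p₀=1/3=0.3333
P(X≤16) from Σ C(n,i)·p₀^i·(1−p₀)^(n−i)
p-value (one-sided, H₁ less) = 0.99997
At α=0.01: p ≥ α → fail to reject H₀

reject H₀: no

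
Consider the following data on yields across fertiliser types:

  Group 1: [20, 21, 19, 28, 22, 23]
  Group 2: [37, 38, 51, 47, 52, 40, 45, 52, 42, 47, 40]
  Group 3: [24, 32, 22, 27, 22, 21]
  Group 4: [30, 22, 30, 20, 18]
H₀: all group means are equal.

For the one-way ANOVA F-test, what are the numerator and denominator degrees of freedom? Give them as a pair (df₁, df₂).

k = 4 groups, N = 28 total
df = (k−1, N−k) = (4−1, 28−4) = (3, 24)

degrees of freedom = [3, 24]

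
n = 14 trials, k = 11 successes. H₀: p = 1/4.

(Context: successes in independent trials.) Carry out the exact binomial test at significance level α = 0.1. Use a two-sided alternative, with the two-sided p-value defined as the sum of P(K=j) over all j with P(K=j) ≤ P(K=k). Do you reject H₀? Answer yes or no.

reject H₀: yes

Exact binomial: n=14, k=11, p₀=1/4=0.2500
P(X=j) = C(n,j)·p₀^j·(1−p₀)^(n−j); p = Σ P(X=j) over j with P(X=j) ≤ P(X=11)
p-value (two-sided) = 0.00004
At α=0.1: p < α → reject H₀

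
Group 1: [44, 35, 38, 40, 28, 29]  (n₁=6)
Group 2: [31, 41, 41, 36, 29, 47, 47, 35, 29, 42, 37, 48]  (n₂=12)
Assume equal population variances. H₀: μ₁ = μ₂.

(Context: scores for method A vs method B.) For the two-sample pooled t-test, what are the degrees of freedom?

df = n₁ + n₂ − 2 = 6 + 12 − 2 = 16

degrees of freedom = 16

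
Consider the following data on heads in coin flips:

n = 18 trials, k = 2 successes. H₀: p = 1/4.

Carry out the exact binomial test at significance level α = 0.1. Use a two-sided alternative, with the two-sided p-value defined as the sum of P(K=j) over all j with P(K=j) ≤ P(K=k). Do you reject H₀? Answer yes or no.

reject H₀: no

Exact binomial: n=18, k=2, p₀=1/4=0.2500
P(X=j) = C(n,j)·p₀^j·(1−p₀)^(n−j); p = Σ P(X=j) over j with P(X=j) ≤ P(X=2)
p-value (two-sided) = 0.27429
At α=0.1: p ≥ α → fail to reject H₀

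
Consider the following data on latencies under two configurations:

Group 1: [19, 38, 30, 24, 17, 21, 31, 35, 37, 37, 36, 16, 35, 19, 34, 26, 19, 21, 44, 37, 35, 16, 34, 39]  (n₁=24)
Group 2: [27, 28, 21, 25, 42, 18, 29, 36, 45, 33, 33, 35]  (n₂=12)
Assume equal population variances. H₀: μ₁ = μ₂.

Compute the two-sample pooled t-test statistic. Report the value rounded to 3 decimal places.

x̄₁=29.167, s₁=8.731, n₁=24
x̄₂=31.000, s₂=7.977, n₂=12
s_p² = [23·8.731² + 11·7.977²]/34 = 72.1569
SE = √(s_p²·(1/24+1/12)) = 3.0033
t = (29.167−31.000)/3.0033 = -0.6104
df = 34

test statistic = -0.610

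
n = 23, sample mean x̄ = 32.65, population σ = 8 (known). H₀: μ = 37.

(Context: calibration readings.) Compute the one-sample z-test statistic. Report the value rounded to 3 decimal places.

test statistic = -2.608

SE = σ/√n = 8/√23 = 1.6681
z = (x̄−μ₀)/SE = (32.65−37)/1.6681 = -2.6077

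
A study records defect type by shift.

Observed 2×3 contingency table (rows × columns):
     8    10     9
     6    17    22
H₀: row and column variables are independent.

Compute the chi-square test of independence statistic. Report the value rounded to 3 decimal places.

Row totals [27, 45], col totals [14, 27, 31], n=72
χ² = (8−5.25)²/5.25 + (10−10.12)²/10.12 + (9−11.62)²/11.62 + (6−8.75)²/8.75 + (17−16.88)²/16.88 + (22−19.38)²/19.38 = 3.2556
df = 2

test statistic = 3.256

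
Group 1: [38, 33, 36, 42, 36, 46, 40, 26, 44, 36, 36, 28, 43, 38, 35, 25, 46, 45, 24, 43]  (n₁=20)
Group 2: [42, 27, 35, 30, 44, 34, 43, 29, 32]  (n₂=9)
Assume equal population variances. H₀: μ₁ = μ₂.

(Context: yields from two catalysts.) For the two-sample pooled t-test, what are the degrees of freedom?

df = n₁ + n₂ − 2 = 20 + 9 − 2 = 27

degrees of freedom = 27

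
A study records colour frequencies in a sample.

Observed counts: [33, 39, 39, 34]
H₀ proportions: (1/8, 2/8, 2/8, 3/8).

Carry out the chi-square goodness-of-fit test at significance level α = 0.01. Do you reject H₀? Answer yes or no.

reject H₀: yes

n = 145; E_i = n·p_i = [18.12, 36.25, 36.25, 54.38]
χ² = (33−18.12)²/18.12 + (39−36.25)²/36.25 + (39−36.25)²/36.25 + (34−54.38)²/54.38 = 20.2598
df = 3
p-value (upper-tail) = 0.00015
At α=0.01: p < α → reject H₀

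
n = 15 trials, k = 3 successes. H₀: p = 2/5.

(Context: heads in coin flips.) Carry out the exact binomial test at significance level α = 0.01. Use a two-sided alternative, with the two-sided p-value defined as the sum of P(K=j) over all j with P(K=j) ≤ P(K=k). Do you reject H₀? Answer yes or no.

Exact binomial: n=15, k=3, p₀=2/5=0.4000
P(X=j) = C(n,j)·p₀^j·(1−p₀)^(n−j); p = Σ P(X=j) over j with P(X=j) ≤ P(X=3)
p-value (two-sided) = 0.18555
At α=0.01: p ≥ α → fail to reject H₀

reject H₀: no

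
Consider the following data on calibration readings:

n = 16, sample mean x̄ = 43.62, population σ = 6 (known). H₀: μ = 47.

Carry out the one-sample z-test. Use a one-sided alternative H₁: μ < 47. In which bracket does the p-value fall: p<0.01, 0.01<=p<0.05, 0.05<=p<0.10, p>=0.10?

SE = σ/√n = 6/√16 = 1.5000
z = (x̄−μ₀)/SE = (43.62−47)/1.5000 = -2.2533
p-value (one-sided, H₁ less) = 0.01212
→ bracket: 0.01<=p<0.05

p-value bracket: 0.01<=p<0.05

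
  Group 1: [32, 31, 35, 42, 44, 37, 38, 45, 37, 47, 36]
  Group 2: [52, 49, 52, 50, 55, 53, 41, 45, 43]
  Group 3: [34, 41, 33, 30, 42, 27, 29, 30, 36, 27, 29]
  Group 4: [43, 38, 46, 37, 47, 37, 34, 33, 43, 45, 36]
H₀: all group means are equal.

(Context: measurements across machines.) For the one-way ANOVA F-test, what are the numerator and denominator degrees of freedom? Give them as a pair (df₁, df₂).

k = 4 groups, N = 42 total
df = (k−1, N−k) = (4−1, 42−4) = (3, 38)

degrees of freedom = [3, 38]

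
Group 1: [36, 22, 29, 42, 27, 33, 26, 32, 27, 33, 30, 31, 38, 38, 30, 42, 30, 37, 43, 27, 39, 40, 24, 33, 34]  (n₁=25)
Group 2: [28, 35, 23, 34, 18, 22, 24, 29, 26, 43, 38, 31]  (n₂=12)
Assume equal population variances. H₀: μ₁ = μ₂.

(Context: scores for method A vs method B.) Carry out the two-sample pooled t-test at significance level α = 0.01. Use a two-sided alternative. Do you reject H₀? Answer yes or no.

reject H₀: no

x̄₁=32.920, s₁=5.880, n₁=25
x̄₂=29.250, s₂=7.275, n₂=12
s_p² = [24·5.880² + 11·7.275²]/35 = 40.3454
SE = √(s_p²·(1/25+1/12)) = 2.2307
t = (32.920−29.250)/2.2307 = 1.6452
df = 35
p-value (two-sided) = 0.10887
At α=0.01: p ≥ α → fail to reject H₀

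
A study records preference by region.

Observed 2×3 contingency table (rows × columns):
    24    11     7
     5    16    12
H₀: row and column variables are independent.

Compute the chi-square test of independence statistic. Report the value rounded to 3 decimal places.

test statistic = 13.809

Row totals [42, 33], col totals [29, 27, 19], n=75
χ² = (24−16.24)²/16.24 + (11−15.12)²/15.12 + (7−10.64)²/10.64 + (5−12.76)²/12.76 + (16−11.88)²/11.88 + (12−8.36)²/8.36 = 13.8088
df = 2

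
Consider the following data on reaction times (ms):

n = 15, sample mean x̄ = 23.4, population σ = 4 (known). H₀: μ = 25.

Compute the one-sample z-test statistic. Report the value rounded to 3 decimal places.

test statistic = -1.549

SE = σ/√n = 4/√15 = 1.0328
z = (x̄−μ₀)/SE = (23.4−25)/1.0328 = -1.5492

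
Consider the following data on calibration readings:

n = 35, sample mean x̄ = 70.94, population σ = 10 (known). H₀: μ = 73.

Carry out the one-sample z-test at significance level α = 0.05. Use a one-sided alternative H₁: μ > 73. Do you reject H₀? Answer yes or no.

SE = σ/√n = 10/√35 = 1.6903
z = (x̄−μ₀)/SE = (70.94−73)/1.6903 = -1.2187
p-value (one-sided, H₁ greater) = 0.88852
At α=0.05: p ≥ α → fail to reject H₀

reject H₀: no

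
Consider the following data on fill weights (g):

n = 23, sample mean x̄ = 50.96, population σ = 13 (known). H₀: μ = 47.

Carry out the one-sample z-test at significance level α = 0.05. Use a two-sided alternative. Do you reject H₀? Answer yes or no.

SE = σ/√n = 13/√23 = 2.7107
z = (x̄−μ₀)/SE = (50.96−47)/2.7107 = 1.4609
p-value (two-sided) = 0.14405
At α=0.05: p ≥ α → fail to reject H₀

reject H₀: no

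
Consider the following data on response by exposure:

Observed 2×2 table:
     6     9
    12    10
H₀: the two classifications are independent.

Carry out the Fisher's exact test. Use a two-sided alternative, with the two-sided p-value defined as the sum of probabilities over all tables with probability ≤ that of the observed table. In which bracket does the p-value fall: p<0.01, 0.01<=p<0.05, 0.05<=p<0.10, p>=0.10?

p-value bracket: p>=0.10

Margins: r₁=15, r₂=22, c₁=18, c₂=19, n=37
p_obs = C(15,6)·C(22,12)/C(37,18); sum pmf over tables with pmf ≤ p_obs
p-value (two-sided) = 0.50768
→ bracket: p>=0.10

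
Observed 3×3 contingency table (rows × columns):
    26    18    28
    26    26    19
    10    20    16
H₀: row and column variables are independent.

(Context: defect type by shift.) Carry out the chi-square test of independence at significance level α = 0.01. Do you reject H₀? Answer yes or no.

reject H₀: no

Row totals [72, 71, 46], col totals [62, 64, 63], n=189
χ² = (26−23.62)²/23.62 + (18−24.38)²/24.38 + (28−24.00)²/24.00 + (26−23.29)²/23.29 + (26−24.04)²/24.04 + (19−23.67)²/23.67 + (10−15.09)²/15.09 + (20−15.58)²/15.58 + (16−15.33)²/15.33 = 6.9733
df = 4
p-value (upper-tail) = 0.13731
At α=0.01: p ≥ α → fail to reject H₀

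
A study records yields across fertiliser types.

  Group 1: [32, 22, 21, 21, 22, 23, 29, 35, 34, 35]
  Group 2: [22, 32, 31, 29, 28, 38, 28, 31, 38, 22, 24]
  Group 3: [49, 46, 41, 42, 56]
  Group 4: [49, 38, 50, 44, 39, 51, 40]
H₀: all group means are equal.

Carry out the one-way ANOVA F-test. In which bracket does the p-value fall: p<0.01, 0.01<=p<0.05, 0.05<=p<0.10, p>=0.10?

p-value bracket: p<0.01

Group means [27.40, 29.36, 46.80, 44.43], grand mean 34.606
SSB = Σnᵢ(x̄ᵢ−x̄)² = 2240.419; SSW = ΣΣ(x−x̄ᵢ)² = 977.460
MSB = 2240.419/3 = 746.8063; MSW = 977.460/29 = 33.7055
F = MSB/MSW = 22.1568
df = (3, 29)
p-value (upper-tail) = 0.00000
→ bracket: p<0.01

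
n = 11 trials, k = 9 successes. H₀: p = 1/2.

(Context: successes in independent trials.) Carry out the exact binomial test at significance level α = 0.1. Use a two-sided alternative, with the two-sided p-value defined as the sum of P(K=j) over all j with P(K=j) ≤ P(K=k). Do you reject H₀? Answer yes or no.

reject H₀: yes

Exact binomial: n=11, k=9, p₀=1/2=0.5000
P(X=j) = C(n,j)·p₀^j·(1−p₀)^(n−j); p = Σ P(X=j) over j with P(X=j) ≤ P(X=9)
p-value (two-sided) = 0.06543
At α=0.1: p < α → reject H₀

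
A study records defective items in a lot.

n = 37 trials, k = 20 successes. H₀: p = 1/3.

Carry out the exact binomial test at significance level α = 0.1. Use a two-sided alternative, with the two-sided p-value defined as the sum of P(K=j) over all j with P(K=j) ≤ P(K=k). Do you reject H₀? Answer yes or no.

Exact binomial: n=37, k=20, p₀=1/3=0.3333
P(X=j) = C(n,j)·p₀^j·(1−p₀)^(n−j); p = Σ P(X=j) over j with P(X=j) ≤ P(X=20)
p-value (two-sided) = 0.01326
At α=0.1: p < α → reject H₀

reject H₀: yes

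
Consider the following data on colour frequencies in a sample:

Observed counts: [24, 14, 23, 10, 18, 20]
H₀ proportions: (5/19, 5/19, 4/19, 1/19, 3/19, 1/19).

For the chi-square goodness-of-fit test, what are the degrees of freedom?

degrees of freedom = 5

df = k − 1 = 6 − 1 = 5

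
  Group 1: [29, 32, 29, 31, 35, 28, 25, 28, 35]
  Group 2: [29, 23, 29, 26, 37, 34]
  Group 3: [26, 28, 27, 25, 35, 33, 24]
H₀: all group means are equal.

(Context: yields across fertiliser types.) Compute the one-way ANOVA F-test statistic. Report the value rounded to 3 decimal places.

test statistic = 0.443

Group means [30.22, 29.67, 28.29], grand mean 29.455
SSB = Σnᵢ(x̄ᵢ−x̄)² = 15.137; SSW = ΣΣ(x−x̄ᵢ)² = 324.317
MSB = 15.137/2 = 7.5685; MSW = 324.317/19 = 17.0693
F = MSB/MSW = 0.4434
df = (2, 19)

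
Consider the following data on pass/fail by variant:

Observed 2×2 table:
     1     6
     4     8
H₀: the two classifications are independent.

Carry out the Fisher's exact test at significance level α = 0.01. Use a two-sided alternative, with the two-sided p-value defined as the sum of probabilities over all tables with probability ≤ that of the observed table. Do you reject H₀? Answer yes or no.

reject H₀: no

Margins: r₁=7, r₂=12, c₁=5, c₂=14, n=19
p_obs = C(7,1)·C(12,4)/C(19,5); sum pmf over tables with pmf ≤ p_obs
p-value (two-sided) = 0.60268
At α=0.01: p ≥ α → fail to reject H₀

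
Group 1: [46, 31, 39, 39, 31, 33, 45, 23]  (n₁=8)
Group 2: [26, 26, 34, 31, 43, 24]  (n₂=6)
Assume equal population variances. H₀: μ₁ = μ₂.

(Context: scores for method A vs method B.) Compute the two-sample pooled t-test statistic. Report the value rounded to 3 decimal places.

x̄₁=35.875, s₁=7.809, n₁=8
x̄₂=30.667, s₂=7.090, n₂=6
s_p² = [7·7.809² + 5·7.090²]/12 = 56.5174
SE = √(s_p²·(1/8+1/6)) = 4.0601
t = (35.875−30.667)/4.0601 = 1.2828
df = 12

test statistic = 1.283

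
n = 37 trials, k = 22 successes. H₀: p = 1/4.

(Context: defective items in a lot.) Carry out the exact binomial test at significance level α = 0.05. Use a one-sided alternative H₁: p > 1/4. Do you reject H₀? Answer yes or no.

reject H₀: yes

Exact binomial: n=37, k=22, p₀=1/4=0.2500
P(X≥22) from Σ C(n,i)·p₀^i·(1−p₀)^(n−i)
p-value (one-sided, H₁ greater) = 0.00001
At α=0.05: p < α → reject H₀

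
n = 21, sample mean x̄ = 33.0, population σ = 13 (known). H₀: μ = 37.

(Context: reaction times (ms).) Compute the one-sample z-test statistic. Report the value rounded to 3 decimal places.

SE = σ/√n = 13/√21 = 2.8368
z = (x̄−μ₀)/SE = (33.0−37)/2.8368 = -1.4100

test statistic = -1.410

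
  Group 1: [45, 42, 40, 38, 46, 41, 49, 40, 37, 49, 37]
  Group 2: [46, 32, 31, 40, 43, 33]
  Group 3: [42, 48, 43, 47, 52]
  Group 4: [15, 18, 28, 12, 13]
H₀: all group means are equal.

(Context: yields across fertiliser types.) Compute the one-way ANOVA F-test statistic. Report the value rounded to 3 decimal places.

test statistic = 32.755

Group means [42.18, 37.50, 46.40, 17.20], grand mean 37.296
SSB = Σnᵢ(x̄ᵢ−x̄)² = 2696.493; SSW = ΣΣ(x−x̄ᵢ)² = 631.136
MSB = 2696.493/3 = 898.8311; MSW = 631.136/23 = 27.4407
F = MSB/MSW = 32.7554
df = (3, 23)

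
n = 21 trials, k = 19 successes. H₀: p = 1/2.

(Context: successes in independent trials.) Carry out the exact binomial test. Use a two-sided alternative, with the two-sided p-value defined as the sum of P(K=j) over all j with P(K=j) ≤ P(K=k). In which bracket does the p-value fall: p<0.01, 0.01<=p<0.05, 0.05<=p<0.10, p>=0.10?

p-value bracket: p<0.01

Exact binomial: n=21, k=19, p₀=1/2=0.5000
P(X=j) = C(n,j)·p₀^j·(1−p₀)^(n−j); p = Σ P(X=j) over j with P(X=j) ≤ P(X=19)
p-value (two-sided) = 0.00022
→ bracket: p<0.01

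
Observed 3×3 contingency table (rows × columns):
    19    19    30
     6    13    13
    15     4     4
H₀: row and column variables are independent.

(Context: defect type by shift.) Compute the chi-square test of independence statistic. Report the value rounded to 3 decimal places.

test statistic = 15.704

Row totals [68, 32, 23], col totals [40, 36, 47], n=123
χ² = (19−22.11)²/22.11 + (19−19.90)²/19.90 + (30−25.98)²/25.98 + (6−10.41)²/10.41 + (13−9.37)²/9.37 + (13−12.23)²/12.23 + (15−7.48)²/7.48 + (4−6.73)²/6.73 + (4−8.79)²/8.79 = 15.7038
df = 4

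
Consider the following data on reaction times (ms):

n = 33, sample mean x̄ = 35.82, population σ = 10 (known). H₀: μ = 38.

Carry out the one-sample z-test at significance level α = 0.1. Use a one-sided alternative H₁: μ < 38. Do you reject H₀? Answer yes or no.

SE = σ/√n = 10/√33 = 1.7408
z = (x̄−μ₀)/SE = (35.82−38)/1.7408 = -1.2523
p-value (one-sided, H₁ less) = 0.10523
At α=0.1: p ≥ α → fail to reject H₀

reject H₀: no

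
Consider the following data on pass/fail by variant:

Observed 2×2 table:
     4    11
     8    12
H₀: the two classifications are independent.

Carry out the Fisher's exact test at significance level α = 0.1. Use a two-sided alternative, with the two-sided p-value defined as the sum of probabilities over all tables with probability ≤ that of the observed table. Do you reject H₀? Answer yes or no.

reject H₀: no

Margins: r₁=15, r₂=20, c₁=12, c₂=23, n=35
p_obs = C(15,4)·C(20,8)/C(35,12); sum pmf over tables with pmf ≤ p_obs
p-value (two-sided) = 0.48854
At α=0.1: p ≥ α → fail to reject H₀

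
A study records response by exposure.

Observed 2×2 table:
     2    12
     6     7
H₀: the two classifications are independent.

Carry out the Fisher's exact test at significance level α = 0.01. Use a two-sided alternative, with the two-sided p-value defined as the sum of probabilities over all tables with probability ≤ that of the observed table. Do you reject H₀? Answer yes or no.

Margins: r₁=14, r₂=13, c₁=8, c₂=19, n=27
p_obs = C(14,2)·C(13,6)/C(27,8); sum pmf over tables with pmf ≤ p_obs
p-value (two-sided) = 0.10319
At α=0.01: p ≥ α → fail to reject H₀

reject H₀: no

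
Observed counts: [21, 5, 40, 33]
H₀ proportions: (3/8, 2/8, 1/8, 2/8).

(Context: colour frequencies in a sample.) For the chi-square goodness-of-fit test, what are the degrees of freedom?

degrees of freedom = 3

df = k − 1 = 4 − 1 = 3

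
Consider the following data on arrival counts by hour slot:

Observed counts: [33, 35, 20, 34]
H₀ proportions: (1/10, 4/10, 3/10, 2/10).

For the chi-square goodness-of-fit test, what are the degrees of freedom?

df = k − 1 = 4 − 1 = 3

degrees of freedom = 3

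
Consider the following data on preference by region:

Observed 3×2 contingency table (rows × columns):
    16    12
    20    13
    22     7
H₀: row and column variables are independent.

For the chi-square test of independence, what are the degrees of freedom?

degrees of freedom = 2

df = (r−1)(c−1) = (3−1)·(2−1) = 2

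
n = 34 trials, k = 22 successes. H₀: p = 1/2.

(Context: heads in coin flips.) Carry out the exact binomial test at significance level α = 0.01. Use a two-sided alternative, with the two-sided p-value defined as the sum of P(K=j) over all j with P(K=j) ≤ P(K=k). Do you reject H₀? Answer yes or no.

reject H₀: no

Exact binomial: n=34, k=22, p₀=1/2=0.5000
P(X=j) = C(n,j)·p₀^j·(1−p₀)^(n−j); p = Σ P(X=j) over j with P(X=j) ≤ P(X=22)
p-value (two-sided) = 0.12145
At α=0.01: p ≥ α → fail to reject H₀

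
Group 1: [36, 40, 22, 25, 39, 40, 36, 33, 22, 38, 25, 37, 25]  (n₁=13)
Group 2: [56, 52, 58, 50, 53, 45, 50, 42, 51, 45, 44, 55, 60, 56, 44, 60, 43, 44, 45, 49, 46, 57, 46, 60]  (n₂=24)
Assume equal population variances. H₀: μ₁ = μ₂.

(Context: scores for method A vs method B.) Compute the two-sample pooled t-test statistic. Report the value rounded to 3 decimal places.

x̄₁=32.154, s₁=7.175, n₁=13
x̄₂=50.458, s₂=6.072, n₂=24
s_p² = [12·7.175² + 23·6.072²]/35 = 41.8757
SE = √(s_p²·(1/13+1/24)) = 2.2285
t = (32.154−50.458)/2.2285 = -8.2140
df = 35

test statistic = -8.214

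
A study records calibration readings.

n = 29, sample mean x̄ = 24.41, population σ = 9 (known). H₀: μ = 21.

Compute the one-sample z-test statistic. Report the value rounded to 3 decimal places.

test statistic = 2.040

SE = σ/√n = 9/√29 = 1.6713
z = (x̄−μ₀)/SE = (24.41−21)/1.6713 = 2.0404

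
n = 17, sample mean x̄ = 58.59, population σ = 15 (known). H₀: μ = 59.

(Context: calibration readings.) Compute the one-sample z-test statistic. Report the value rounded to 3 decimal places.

test statistic = -0.113

SE = σ/√n = 15/√17 = 3.6380
z = (x̄−μ₀)/SE = (58.59−59)/3.6380 = -0.1127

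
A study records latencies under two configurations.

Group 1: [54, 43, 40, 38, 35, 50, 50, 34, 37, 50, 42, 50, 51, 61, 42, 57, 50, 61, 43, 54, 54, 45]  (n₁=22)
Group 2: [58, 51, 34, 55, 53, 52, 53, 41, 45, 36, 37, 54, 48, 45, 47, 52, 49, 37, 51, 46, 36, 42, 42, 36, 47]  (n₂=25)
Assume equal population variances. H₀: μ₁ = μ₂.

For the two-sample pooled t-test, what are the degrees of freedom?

df = n₁ + n₂ − 2 = 22 + 25 − 2 = 45

degrees of freedom = 45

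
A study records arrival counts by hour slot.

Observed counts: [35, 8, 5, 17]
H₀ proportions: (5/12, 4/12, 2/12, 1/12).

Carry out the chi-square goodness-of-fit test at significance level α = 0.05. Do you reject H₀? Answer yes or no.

n = 65; E_i = n·p_i = [27.08, 21.67, 10.83, 5.42]
χ² = (35−27.08)²/27.08 + (8−21.67)²/21.67 + (5−10.83)²/10.83 + (17−5.42)²/5.42 = 38.8462
df = 3
p-value (upper-tail) = 0.00000
At α=0.05: p < α → reject H₀

reject H₀: yes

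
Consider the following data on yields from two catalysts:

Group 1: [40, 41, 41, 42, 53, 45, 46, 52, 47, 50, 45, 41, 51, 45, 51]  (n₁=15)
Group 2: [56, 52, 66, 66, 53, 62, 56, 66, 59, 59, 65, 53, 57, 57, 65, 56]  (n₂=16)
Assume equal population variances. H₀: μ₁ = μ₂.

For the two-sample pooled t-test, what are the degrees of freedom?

df = n₁ + n₂ − 2 = 15 + 16 − 2 = 29

degrees of freedom = 29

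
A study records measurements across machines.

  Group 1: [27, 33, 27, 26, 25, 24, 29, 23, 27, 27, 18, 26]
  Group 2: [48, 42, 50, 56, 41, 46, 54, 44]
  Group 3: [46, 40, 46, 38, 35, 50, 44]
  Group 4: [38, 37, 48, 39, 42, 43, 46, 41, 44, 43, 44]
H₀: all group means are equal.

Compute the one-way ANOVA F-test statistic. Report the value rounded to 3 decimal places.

Group means [26.00, 47.62, 42.71, 42.27], grand mean 38.342
SSB = Σnᵢ(x̄ᵢ−x̄)² = 2821.067; SSW = ΣΣ(x−x̄ᵢ)² = 625.485
MSB = 2821.067/3 = 940.3557; MSW = 625.485/34 = 18.3966
F = MSB/MSW = 51.1157
df = (3, 34)

test statistic = 51.116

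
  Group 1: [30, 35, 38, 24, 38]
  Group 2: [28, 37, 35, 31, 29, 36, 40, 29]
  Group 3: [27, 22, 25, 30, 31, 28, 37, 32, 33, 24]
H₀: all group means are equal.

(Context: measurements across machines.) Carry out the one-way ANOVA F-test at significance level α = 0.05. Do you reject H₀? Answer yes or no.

Group means [33.00, 33.12, 28.90], grand mean 31.261
SSB = Σnᵢ(x̄ᵢ−x̄)² = 98.660; SSW = ΣΣ(x−x̄ᵢ)² = 471.775
MSB = 98.660/2 = 49.3299; MSW = 471.775/20 = 23.5887
F = MSB/MSW = 2.0912
df = (2, 20)
p-value (upper-tail) = 0.14972
At α=0.05: p ≥ α → fail to reject H₀

reject H₀: no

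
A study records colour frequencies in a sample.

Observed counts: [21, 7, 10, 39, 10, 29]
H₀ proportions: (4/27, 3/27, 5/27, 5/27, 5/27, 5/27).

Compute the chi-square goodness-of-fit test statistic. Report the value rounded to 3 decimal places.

n = 116; E_i = n·p_i = [17.19, 12.89, 21.48, 21.48, 21.48, 21.48]
χ² = (21−17.19)²/17.19 + (7−12.89)²/12.89 + (10−21.48)²/21.48 + (39−21.48)²/21.48 + (10−21.48)²/21.48 + (29−21.48)²/21.48 = 32.7289
df = 5

test statistic = 32.729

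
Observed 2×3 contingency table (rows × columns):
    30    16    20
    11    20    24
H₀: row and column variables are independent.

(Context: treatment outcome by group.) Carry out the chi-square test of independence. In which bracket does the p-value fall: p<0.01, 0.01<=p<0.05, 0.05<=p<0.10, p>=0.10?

p-value bracket: 0.01<=p<0.05

Row totals [66, 55], col totals [41, 36, 44], n=121
χ² = (30−22.36)²/22.36 + (16−19.64)²/19.64 + (20−24.00)²/24.00 + (11−18.64)²/18.64 + (20−16.36)²/16.36 + (24−20.00)²/20.00 = 8.6847
df = 2
p-value (upper-tail) = 0.01301
→ bracket: 0.01<=p<0.05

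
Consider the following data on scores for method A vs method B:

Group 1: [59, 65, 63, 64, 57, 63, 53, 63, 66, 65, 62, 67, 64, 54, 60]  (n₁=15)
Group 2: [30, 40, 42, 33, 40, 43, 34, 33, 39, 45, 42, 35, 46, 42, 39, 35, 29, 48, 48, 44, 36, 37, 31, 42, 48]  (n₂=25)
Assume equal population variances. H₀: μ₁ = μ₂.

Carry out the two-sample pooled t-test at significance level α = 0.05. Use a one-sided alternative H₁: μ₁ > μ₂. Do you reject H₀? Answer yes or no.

x̄₁=61.667, s₁=4.237, n₁=15
x̄₂=39.240, s₂=5.747, n₂=25
s_p² = [14·4.237² + 24·5.747²]/38 = 27.4709
SE = √(s_p²·(1/15+1/25)) = 1.7118
t = (61.667−39.240)/1.7118 = 13.1013
df = 38
p-value (one-sided, H₁ greater) = 0.00000
At α=0.05: p < α → reject H₀

reject H₀: yes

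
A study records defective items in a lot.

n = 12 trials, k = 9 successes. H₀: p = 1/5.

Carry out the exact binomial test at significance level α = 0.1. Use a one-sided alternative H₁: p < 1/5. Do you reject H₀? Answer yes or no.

Exact binomial: n=12, k=9, p₀=1/5=0.2000
P(X≤9) from Σ C(n,i)·p₀^i·(1−p₀)^(n−i)
p-value (one-sided, H₁ less) = 1.00000
At α=0.1: p ≥ α → fail to reject H₀

reject H₀: no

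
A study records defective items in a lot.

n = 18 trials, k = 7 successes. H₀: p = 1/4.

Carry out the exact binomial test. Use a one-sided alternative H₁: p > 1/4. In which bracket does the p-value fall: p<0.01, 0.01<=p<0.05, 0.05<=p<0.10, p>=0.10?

p-value bracket: p>=0.10

Exact binomial: n=18, k=7, p₀=1/4=0.2500
P(X≥7) from Σ C(n,i)·p₀^i·(1−p₀)^(n−i)
p-value (one-sided, H₁ greater) = 0.13898
→ bracket: p>=0.10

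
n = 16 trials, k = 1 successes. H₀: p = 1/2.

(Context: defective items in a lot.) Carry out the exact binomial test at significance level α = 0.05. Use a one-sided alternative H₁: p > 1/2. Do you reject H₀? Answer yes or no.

reject H₀: no

Exact binomial: n=16, k=1, p₀=1/2=0.5000
P(X≥1) from Σ C(n,i)·p₀^i·(1−p₀)^(n−i)
p-value (one-sided, H₁ greater) = 0.99998
At α=0.05: p ≥ α → fail to reject H₀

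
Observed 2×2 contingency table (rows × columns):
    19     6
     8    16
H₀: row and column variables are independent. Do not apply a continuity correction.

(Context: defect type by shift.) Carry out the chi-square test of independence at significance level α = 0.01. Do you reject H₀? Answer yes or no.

Row totals [25, 24], col totals [27, 22], n=49
χ² = (19−13.78)²/13.78 + (6−11.22)²/11.22 + (8−13.22)²/13.22 + (16−10.78)²/10.78 = 9.0103
df = 1
p-value (upper-tail) = 0.00268
At α=0.01: p < α → reject H₀

reject H₀: yes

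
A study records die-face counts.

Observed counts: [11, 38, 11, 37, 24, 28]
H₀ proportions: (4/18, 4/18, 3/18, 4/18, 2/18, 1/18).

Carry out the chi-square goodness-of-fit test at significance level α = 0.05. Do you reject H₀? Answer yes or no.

reject H₀: yes

n = 149; E_i = n·p_i = [33.11, 33.11, 24.83, 33.11, 16.56, 8.28]
χ² = (11−33.11)²/33.11 + (38−33.11)²/33.11 + (11−24.83)²/24.83 + (37−33.11)²/33.11 + (24−16.56)²/16.56 + (28−8.28)²/8.28 = 73.9866
df = 5
p-value (upper-tail) = 0.00000
At α=0.05: p < α → reject H₀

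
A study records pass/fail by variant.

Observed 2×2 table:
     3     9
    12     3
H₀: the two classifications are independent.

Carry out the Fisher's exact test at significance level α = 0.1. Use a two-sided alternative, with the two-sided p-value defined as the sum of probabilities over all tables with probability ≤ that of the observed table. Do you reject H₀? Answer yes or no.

reject H₀: yes

Margins: r₁=12, r₂=15, c₁=15, c₂=12, n=27
p_obs = C(12,3)·C(15,12)/C(27,15); sum pmf over tables with pmf ≤ p_obs
p-value (two-sided) = 0.00714
At α=0.1: p < α → reject H₀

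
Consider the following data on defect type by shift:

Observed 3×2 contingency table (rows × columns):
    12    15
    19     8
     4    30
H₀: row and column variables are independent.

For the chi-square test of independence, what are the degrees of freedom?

df = (r−1)(c−1) = (3−1)·(2−1) = 2

degrees of freedom = 2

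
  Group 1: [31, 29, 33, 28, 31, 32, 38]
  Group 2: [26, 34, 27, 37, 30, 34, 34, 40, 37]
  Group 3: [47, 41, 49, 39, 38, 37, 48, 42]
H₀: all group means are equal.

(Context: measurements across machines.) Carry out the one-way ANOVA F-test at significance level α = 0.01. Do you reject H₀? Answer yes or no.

reject H₀: yes

Group means [31.71, 33.22, 42.62], grand mean 35.917
SSB = Σnᵢ(x̄ᵢ−x̄)² = 548.974; SSW = ΣΣ(x−x̄ᵢ)² = 398.859
MSB = 548.974/2 = 274.4871; MSW = 398.859/21 = 18.9933
F = MSB/MSW = 14.4518
df = (2, 21)
p-value (upper-tail) = 0.00011
At α=0.01: p < α → reject H₀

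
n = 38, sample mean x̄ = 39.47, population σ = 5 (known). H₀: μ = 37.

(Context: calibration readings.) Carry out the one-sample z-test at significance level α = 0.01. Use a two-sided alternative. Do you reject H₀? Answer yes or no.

reject H₀: yes

SE = σ/√n = 5/√38 = 0.8111
z = (x̄−μ₀)/SE = (39.47−37)/0.8111 = 3.0452
p-value (two-sided) = 0.00233
At α=0.01: p < α → reject H₀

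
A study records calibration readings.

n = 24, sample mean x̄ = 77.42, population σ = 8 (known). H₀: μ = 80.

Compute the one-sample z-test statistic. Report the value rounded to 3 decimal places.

SE = σ/√n = 8/√24 = 1.6330
z = (x̄−μ₀)/SE = (77.42−80)/1.6330 = -1.5799

test statistic = -1.580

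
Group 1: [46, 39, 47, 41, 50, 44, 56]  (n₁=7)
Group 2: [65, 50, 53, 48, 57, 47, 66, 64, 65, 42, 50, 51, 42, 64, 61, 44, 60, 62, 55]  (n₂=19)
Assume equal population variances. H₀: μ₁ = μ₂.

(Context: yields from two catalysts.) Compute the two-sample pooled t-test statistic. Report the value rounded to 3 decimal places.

x̄₁=46.143, s₁=5.699, n₁=7
x̄₂=55.053, s₂=8.296, n₂=19
s_p² = [6·5.699² + 18·8.296²]/24 = 59.7419
SE = √(s_p²·(1/7+1/19)) = 3.4174
t = (46.143−55.053)/3.4174 = -2.6072
df = 24

test statistic = -2.607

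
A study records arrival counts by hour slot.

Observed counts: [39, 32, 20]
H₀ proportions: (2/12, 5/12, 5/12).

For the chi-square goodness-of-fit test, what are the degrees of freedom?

degrees of freedom = 2

df = k − 1 = 3 − 1 = 2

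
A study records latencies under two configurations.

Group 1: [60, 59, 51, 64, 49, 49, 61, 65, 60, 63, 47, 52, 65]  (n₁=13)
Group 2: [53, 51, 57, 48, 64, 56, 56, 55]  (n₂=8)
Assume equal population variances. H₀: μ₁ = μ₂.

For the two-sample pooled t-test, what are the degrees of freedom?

df = n₁ + n₂ − 2 = 13 + 8 − 2 = 19

degrees of freedom = 19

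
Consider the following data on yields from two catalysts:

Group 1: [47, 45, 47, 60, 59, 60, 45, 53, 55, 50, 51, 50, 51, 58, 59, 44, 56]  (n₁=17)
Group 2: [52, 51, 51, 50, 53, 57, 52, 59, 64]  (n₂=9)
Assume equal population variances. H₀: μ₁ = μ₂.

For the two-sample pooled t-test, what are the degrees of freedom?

df = n₁ + n₂ − 2 = 17 + 9 − 2 = 24

degrees of freedom = 24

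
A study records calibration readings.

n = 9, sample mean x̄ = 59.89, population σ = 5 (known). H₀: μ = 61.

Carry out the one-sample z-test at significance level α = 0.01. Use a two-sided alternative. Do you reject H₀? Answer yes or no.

SE = σ/√n = 5/√9 = 1.6667
z = (x̄−μ₀)/SE = (59.89−61)/1.6667 = -0.6660
p-value (two-sided) = 0.50541
At α=0.01: p ≥ α → fail to reject H₀

reject H₀: no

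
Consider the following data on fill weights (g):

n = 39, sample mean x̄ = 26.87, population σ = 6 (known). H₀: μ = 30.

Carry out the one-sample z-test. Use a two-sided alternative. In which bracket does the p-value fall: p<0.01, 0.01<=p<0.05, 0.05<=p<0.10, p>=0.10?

p-value bracket: p<0.01

SE = σ/√n = 6/√39 = 0.9608
z = (x̄−μ₀)/SE = (26.87−30)/0.9608 = -3.2578
p-value (two-sided) = 0.00112
→ bracket: p<0.01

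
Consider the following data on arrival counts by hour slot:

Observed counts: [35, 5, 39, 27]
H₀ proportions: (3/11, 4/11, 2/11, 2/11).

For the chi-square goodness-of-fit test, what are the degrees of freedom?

df = k − 1 = 4 − 1 = 3

degrees of freedom = 3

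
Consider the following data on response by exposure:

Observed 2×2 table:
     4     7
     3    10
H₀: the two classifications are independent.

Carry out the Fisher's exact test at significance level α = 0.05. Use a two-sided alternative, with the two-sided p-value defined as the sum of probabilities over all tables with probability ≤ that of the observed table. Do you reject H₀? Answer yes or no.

Margins: r₁=11, r₂=13, c₁=7, c₂=17, n=24
p_obs = C(11,4)·C(13,3)/C(24,7); sum pmf over tables with pmf ≤ p_obs
p-value (two-sided) = 0.65913
At α=0.05: p ≥ α → fail to reject H₀

reject H₀: no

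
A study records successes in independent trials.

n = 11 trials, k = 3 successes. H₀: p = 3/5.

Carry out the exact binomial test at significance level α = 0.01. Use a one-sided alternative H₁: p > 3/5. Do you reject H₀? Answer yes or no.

reject H₀: no

Exact binomial: n=11, k=3, p₀=3/5=0.6000
P(X≥3) from Σ C(n,i)·p₀^i·(1−p₀)^(n−i)
p-value (one-sided, H₁ greater) = 0.99408
At α=0.01: p ≥ α → fail to reject H₀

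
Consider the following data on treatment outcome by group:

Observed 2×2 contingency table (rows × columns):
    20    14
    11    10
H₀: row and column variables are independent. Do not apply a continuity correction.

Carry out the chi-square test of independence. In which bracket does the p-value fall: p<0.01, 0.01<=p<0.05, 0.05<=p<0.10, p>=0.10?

p-value bracket: p>=0.10

Row totals [34, 21], col totals [31, 24], n=55
χ² = (20−19.16)²/19.16 + (14−14.84)²/14.84 + (11−11.84)²/11.84 + (10−9.16)²/9.16 = 0.2191
df = 1
p-value (upper-tail) = 0.63974
→ bracket: p>=0.10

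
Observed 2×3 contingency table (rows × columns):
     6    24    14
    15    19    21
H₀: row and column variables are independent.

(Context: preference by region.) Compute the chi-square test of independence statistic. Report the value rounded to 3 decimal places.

Row totals [44, 55], col totals [21, 43, 35], n=99
χ² = (6−9.33)²/9.33 + (24−19.11)²/19.11 + (14−15.56)²/15.56 + (15−11.67)²/11.67 + (19−23.89)²/23.89 + (21−19.44)²/19.44 = 4.6740
df = 2

test statistic = 4.674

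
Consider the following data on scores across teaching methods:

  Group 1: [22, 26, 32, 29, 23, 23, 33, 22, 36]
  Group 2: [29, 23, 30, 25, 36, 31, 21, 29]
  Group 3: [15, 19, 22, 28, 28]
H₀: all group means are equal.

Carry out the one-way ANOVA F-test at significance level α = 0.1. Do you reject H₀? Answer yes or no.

Group means [27.33, 28.00, 22.40], grand mean 26.455
SSB = Σnᵢ(x̄ᵢ−x̄)² = 108.255; SSW = ΣΣ(x−x̄ᵢ)² = 519.200
MSB = 108.255/2 = 54.1273; MSW = 519.200/19 = 27.3263
F = MSB/MSW = 1.9808
df = (2, 19)
p-value (upper-tail) = 0.16544
At α=0.1: p ≥ α → fail to reject H₀

reject H₀: no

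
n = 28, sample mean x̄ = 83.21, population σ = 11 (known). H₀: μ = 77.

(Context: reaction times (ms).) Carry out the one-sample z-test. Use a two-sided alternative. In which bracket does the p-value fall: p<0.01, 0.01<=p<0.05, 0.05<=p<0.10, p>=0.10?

SE = σ/√n = 11/√28 = 2.0788
z = (x̄−μ₀)/SE = (83.21−77)/2.0788 = 2.9873
p-value (two-sided) = 0.00281
→ bracket: p<0.01

p-value bracket: p<0.01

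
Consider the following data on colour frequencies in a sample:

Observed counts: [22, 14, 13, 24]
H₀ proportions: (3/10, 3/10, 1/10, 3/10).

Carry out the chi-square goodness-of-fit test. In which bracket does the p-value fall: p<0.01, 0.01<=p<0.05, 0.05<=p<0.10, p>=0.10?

n = 73; E_i = n·p_i = [21.90, 21.90, 7.30, 21.90]
χ² = (22−21.90)²/21.90 + (14−21.90)²/21.90 + (13−7.30)²/7.30 + (24−21.90)²/21.90 = 7.5023
df = 3
p-value (upper-tail) = 0.05750
→ bracket: 0.05<=p<0.10

p-value bracket: 0.05<=p<0.10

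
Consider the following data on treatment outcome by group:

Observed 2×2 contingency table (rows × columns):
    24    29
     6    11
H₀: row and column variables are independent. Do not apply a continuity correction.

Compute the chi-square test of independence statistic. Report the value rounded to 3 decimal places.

test statistic = 0.524

Row totals [53, 17], col totals [30, 40], n=70
χ² = (24−22.71)²/22.71 + (29−30.29)²/30.29 + (6−7.29)²/7.29 + (11−9.71)²/9.71 = 0.5244
df = 1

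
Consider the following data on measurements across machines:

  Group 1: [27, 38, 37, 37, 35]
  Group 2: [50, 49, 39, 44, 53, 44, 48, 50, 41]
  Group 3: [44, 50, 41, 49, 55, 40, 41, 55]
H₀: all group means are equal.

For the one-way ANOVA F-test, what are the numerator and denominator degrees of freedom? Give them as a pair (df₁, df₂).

k = 3 groups, N = 22 total
df = (k−1, N−k) = (3−1, 22−3) = (2, 19)

degrees of freedom = [2, 19]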